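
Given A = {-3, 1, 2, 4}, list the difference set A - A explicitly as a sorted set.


A - A = {a - a' : a, a' ∈ A}.
Compute a - a' for each ordered pair (a, a'):
a = -3: -3--3=0, -3-1=-4, -3-2=-5, -3-4=-7
a = 1: 1--3=4, 1-1=0, 1-2=-1, 1-4=-3
a = 2: 2--3=5, 2-1=1, 2-2=0, 2-4=-2
a = 4: 4--3=7, 4-1=3, 4-2=2, 4-4=0
Collecting distinct values (and noting 0 appears from a-a):
A - A = {-7, -5, -4, -3, -2, -1, 0, 1, 2, 3, 4, 5, 7}
|A - A| = 13

A - A = {-7, -5, -4, -3, -2, -1, 0, 1, 2, 3, 4, 5, 7}


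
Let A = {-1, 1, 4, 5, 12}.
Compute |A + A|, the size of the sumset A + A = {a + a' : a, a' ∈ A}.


A + A = {a + a' : a, a' ∈ A}; |A| = 5.
General bounds: 2|A| - 1 ≤ |A + A| ≤ |A|(|A|+1)/2, i.e. 9 ≤ |A + A| ≤ 15.
Lower bound 2|A|-1 is attained iff A is an arithmetic progression.
Enumerate sums a + a' for a ≤ a' (symmetric, so this suffices):
a = -1: -1+-1=-2, -1+1=0, -1+4=3, -1+5=4, -1+12=11
a = 1: 1+1=2, 1+4=5, 1+5=6, 1+12=13
a = 4: 4+4=8, 4+5=9, 4+12=16
a = 5: 5+5=10, 5+12=17
a = 12: 12+12=24
Distinct sums: {-2, 0, 2, 3, 4, 5, 6, 8, 9, 10, 11, 13, 16, 17, 24}
|A + A| = 15

|A + A| = 15


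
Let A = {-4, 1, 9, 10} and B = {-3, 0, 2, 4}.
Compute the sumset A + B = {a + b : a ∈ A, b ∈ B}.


A + B = {a + b : a ∈ A, b ∈ B}.
Enumerate all |A|·|B| = 4·4 = 16 pairs (a, b) and collect distinct sums.
a = -4: -4+-3=-7, -4+0=-4, -4+2=-2, -4+4=0
a = 1: 1+-3=-2, 1+0=1, 1+2=3, 1+4=5
a = 9: 9+-3=6, 9+0=9, 9+2=11, 9+4=13
a = 10: 10+-3=7, 10+0=10, 10+2=12, 10+4=14
Collecting distinct sums: A + B = {-7, -4, -2, 0, 1, 3, 5, 6, 7, 9, 10, 11, 12, 13, 14}
|A + B| = 15

A + B = {-7, -4, -2, 0, 1, 3, 5, 6, 7, 9, 10, 11, 12, 13, 14}


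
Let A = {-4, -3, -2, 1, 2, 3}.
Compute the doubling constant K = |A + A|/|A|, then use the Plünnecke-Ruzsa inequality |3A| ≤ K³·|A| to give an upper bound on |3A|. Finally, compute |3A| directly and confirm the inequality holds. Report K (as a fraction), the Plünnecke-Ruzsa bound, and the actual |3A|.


|A| = 6.
Step 1: Compute A + A by enumerating all 36 pairs.
A + A = {-8, -7, -6, -5, -4, -3, -2, -1, 0, 1, 2, 3, 4, 5, 6}, so |A + A| = 15.
Step 2: Doubling constant K = |A + A|/|A| = 15/6 = 15/6 ≈ 2.5000.
Step 3: Plünnecke-Ruzsa gives |3A| ≤ K³·|A| = (2.5000)³ · 6 ≈ 93.7500.
Step 4: Compute 3A = A + A + A directly by enumerating all triples (a,b,c) ∈ A³; |3A| = 22.
Step 5: Check 22 ≤ 93.7500? Yes ✓.

K = 15/6, Plünnecke-Ruzsa bound K³|A| ≈ 93.7500, |3A| = 22, inequality holds.


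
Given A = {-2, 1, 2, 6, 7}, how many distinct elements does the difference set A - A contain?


A - A = {a - a' : a, a' ∈ A}; |A| = 5.
Bounds: 2|A|-1 ≤ |A - A| ≤ |A|² - |A| + 1, i.e. 9 ≤ |A - A| ≤ 21.
Note: 0 ∈ A - A always (from a - a). The set is symmetric: if d ∈ A - A then -d ∈ A - A.
Enumerate nonzero differences d = a - a' with a > a' (then include -d):
Positive differences: {1, 3, 4, 5, 6, 8, 9}
Full difference set: {0} ∪ (positive diffs) ∪ (negative diffs).
|A - A| = 1 + 2·7 = 15 (matches direct enumeration: 15).

|A - A| = 15


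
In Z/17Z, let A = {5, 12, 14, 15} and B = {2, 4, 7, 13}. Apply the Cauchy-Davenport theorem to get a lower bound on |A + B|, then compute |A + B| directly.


Cauchy-Davenport: |A + B| ≥ min(p, |A| + |B| - 1) for A, B nonempty in Z/pZ.
|A| = 4, |B| = 4, p = 17.
CD lower bound = min(17, 4 + 4 - 1) = min(17, 7) = 7.
Compute A + B mod 17 directly:
a = 5: 5+2=7, 5+4=9, 5+7=12, 5+13=1
a = 12: 12+2=14, 12+4=16, 12+7=2, 12+13=8
a = 14: 14+2=16, 14+4=1, 14+7=4, 14+13=10
a = 15: 15+2=0, 15+4=2, 15+7=5, 15+13=11
A + B = {0, 1, 2, 4, 5, 7, 8, 9, 10, 11, 12, 14, 16}, so |A + B| = 13.
Verify: 13 ≥ 7? Yes ✓.

CD lower bound = 7, actual |A + B| = 13.


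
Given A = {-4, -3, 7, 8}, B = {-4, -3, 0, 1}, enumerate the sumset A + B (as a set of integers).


A + B = {a + b : a ∈ A, b ∈ B}.
Enumerate all |A|·|B| = 4·4 = 16 pairs (a, b) and collect distinct sums.
a = -4: -4+-4=-8, -4+-3=-7, -4+0=-4, -4+1=-3
a = -3: -3+-4=-7, -3+-3=-6, -3+0=-3, -3+1=-2
a = 7: 7+-4=3, 7+-3=4, 7+0=7, 7+1=8
a = 8: 8+-4=4, 8+-3=5, 8+0=8, 8+1=9
Collecting distinct sums: A + B = {-8, -7, -6, -4, -3, -2, 3, 4, 5, 7, 8, 9}
|A + B| = 12

A + B = {-8, -7, -6, -4, -3, -2, 3, 4, 5, 7, 8, 9}


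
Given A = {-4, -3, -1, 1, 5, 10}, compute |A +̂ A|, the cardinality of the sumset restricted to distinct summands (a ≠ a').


Restricted sumset: A +̂ A = {a + a' : a ∈ A, a' ∈ A, a ≠ a'}.
Equivalently, take A + A and drop any sum 2a that is achievable ONLY as a + a for a ∈ A (i.e. sums representable only with equal summands).
Enumerate pairs (a, a') with a < a' (symmetric, so each unordered pair gives one sum; this covers all a ≠ a'):
  -4 + -3 = -7
  -4 + -1 = -5
  -4 + 1 = -3
  -4 + 5 = 1
  -4 + 10 = 6
  -3 + -1 = -4
  -3 + 1 = -2
  -3 + 5 = 2
  -3 + 10 = 7
  -1 + 1 = 0
  -1 + 5 = 4
  -1 + 10 = 9
  1 + 5 = 6
  1 + 10 = 11
  5 + 10 = 15
Collected distinct sums: {-7, -5, -4, -3, -2, 0, 1, 2, 4, 6, 7, 9, 11, 15}
|A +̂ A| = 14
(Reference bound: |A +̂ A| ≥ 2|A| - 3 for |A| ≥ 2, with |A| = 6 giving ≥ 9.)

|A +̂ A| = 14


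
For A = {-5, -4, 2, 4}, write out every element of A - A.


A - A = {a - a' : a, a' ∈ A}.
Compute a - a' for each ordered pair (a, a'):
a = -5: -5--5=0, -5--4=-1, -5-2=-7, -5-4=-9
a = -4: -4--5=1, -4--4=0, -4-2=-6, -4-4=-8
a = 2: 2--5=7, 2--4=6, 2-2=0, 2-4=-2
a = 4: 4--5=9, 4--4=8, 4-2=2, 4-4=0
Collecting distinct values (and noting 0 appears from a-a):
A - A = {-9, -8, -7, -6, -2, -1, 0, 1, 2, 6, 7, 8, 9}
|A - A| = 13

A - A = {-9, -8, -7, -6, -2, -1, 0, 1, 2, 6, 7, 8, 9}


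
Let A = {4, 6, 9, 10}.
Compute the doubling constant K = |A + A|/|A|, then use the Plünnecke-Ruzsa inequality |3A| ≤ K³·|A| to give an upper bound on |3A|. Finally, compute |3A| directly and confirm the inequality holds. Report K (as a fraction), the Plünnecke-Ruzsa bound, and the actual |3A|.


|A| = 4.
Step 1: Compute A + A by enumerating all 16 pairs.
A + A = {8, 10, 12, 13, 14, 15, 16, 18, 19, 20}, so |A + A| = 10.
Step 2: Doubling constant K = |A + A|/|A| = 10/4 = 10/4 ≈ 2.5000.
Step 3: Plünnecke-Ruzsa gives |3A| ≤ K³·|A| = (2.5000)³ · 4 ≈ 62.5000.
Step 4: Compute 3A = A + A + A directly by enumerating all triples (a,b,c) ∈ A³; |3A| = 17.
Step 5: Check 17 ≤ 62.5000? Yes ✓.

K = 10/4, Plünnecke-Ruzsa bound K³|A| ≈ 62.5000, |3A| = 17, inequality holds.


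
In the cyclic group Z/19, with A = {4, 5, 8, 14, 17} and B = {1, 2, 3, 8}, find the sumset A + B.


Work in Z/19Z: reduce every sum a + b modulo 19.
Enumerate all 20 pairs:
a = 4: 4+1=5, 4+2=6, 4+3=7, 4+8=12
a = 5: 5+1=6, 5+2=7, 5+3=8, 5+8=13
a = 8: 8+1=9, 8+2=10, 8+3=11, 8+8=16
a = 14: 14+1=15, 14+2=16, 14+3=17, 14+8=3
a = 17: 17+1=18, 17+2=0, 17+3=1, 17+8=6
Distinct residues collected: {0, 1, 3, 5, 6, 7, 8, 9, 10, 11, 12, 13, 15, 16, 17, 18}
|A + B| = 16 (out of 19 total residues).

A + B = {0, 1, 3, 5, 6, 7, 8, 9, 10, 11, 12, 13, 15, 16, 17, 18}


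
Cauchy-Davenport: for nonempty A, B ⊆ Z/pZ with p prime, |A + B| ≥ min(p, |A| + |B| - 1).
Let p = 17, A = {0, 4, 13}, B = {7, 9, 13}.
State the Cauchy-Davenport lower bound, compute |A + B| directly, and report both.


Cauchy-Davenport: |A + B| ≥ min(p, |A| + |B| - 1) for A, B nonempty in Z/pZ.
|A| = 3, |B| = 3, p = 17.
CD lower bound = min(17, 3 + 3 - 1) = min(17, 5) = 5.
Compute A + B mod 17 directly:
a = 0: 0+7=7, 0+9=9, 0+13=13
a = 4: 4+7=11, 4+9=13, 4+13=0
a = 13: 13+7=3, 13+9=5, 13+13=9
A + B = {0, 3, 5, 7, 9, 11, 13}, so |A + B| = 7.
Verify: 7 ≥ 5? Yes ✓.

CD lower bound = 5, actual |A + B| = 7.


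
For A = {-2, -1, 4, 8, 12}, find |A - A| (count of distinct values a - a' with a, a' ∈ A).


A - A = {a - a' : a, a' ∈ A}; |A| = 5.
Bounds: 2|A|-1 ≤ |A - A| ≤ |A|² - |A| + 1, i.e. 9 ≤ |A - A| ≤ 21.
Note: 0 ∈ A - A always (from a - a). The set is symmetric: if d ∈ A - A then -d ∈ A - A.
Enumerate nonzero differences d = a - a' with a > a' (then include -d):
Positive differences: {1, 4, 5, 6, 8, 9, 10, 13, 14}
Full difference set: {0} ∪ (positive diffs) ∪ (negative diffs).
|A - A| = 1 + 2·9 = 19 (matches direct enumeration: 19).

|A - A| = 19


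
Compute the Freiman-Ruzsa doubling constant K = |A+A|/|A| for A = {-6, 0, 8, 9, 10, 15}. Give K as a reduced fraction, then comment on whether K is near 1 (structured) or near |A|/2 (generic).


|A| = 6.
Compute A + A by enumerating all 36 pairs.
A + A = {-12, -6, 0, 2, 3, 4, 8, 9, 10, 15, 16, 17, 18, 19, 20, 23, 24, 25, 30}, so |A + A| = 19.
K = |A + A| / |A| = 19/6 (already in lowest terms) ≈ 3.1667.
Reference: AP of size 6 gives K = 11/6 ≈ 1.8333; a fully generic set of size 6 gives K ≈ 3.5000.

|A| = 6, |A + A| = 19, K = 19/6.


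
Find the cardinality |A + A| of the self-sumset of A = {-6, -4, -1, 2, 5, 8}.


A + A = {a + a' : a, a' ∈ A}; |A| = 6.
General bounds: 2|A| - 1 ≤ |A + A| ≤ |A|(|A|+1)/2, i.e. 11 ≤ |A + A| ≤ 21.
Lower bound 2|A|-1 is attained iff A is an arithmetic progression.
Enumerate sums a + a' for a ≤ a' (symmetric, so this suffices):
a = -6: -6+-6=-12, -6+-4=-10, -6+-1=-7, -6+2=-4, -6+5=-1, -6+8=2
a = -4: -4+-4=-8, -4+-1=-5, -4+2=-2, -4+5=1, -4+8=4
a = -1: -1+-1=-2, -1+2=1, -1+5=4, -1+8=7
a = 2: 2+2=4, 2+5=7, 2+8=10
a = 5: 5+5=10, 5+8=13
a = 8: 8+8=16
Distinct sums: {-12, -10, -8, -7, -5, -4, -2, -1, 1, 2, 4, 7, 10, 13, 16}
|A + A| = 15

|A + A| = 15


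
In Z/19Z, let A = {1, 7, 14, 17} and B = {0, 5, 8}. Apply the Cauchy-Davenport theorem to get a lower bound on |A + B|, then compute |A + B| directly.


Cauchy-Davenport: |A + B| ≥ min(p, |A| + |B| - 1) for A, B nonempty in Z/pZ.
|A| = 4, |B| = 3, p = 19.
CD lower bound = min(19, 4 + 3 - 1) = min(19, 6) = 6.
Compute A + B mod 19 directly:
a = 1: 1+0=1, 1+5=6, 1+8=9
a = 7: 7+0=7, 7+5=12, 7+8=15
a = 14: 14+0=14, 14+5=0, 14+8=3
a = 17: 17+0=17, 17+5=3, 17+8=6
A + B = {0, 1, 3, 6, 7, 9, 12, 14, 15, 17}, so |A + B| = 10.
Verify: 10 ≥ 6? Yes ✓.

CD lower bound = 6, actual |A + B| = 10.


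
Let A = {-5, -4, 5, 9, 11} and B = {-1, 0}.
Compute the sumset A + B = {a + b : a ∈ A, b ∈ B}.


A + B = {a + b : a ∈ A, b ∈ B}.
Enumerate all |A|·|B| = 5·2 = 10 pairs (a, b) and collect distinct sums.
a = -5: -5+-1=-6, -5+0=-5
a = -4: -4+-1=-5, -4+0=-4
a = 5: 5+-1=4, 5+0=5
a = 9: 9+-1=8, 9+0=9
a = 11: 11+-1=10, 11+0=11
Collecting distinct sums: A + B = {-6, -5, -4, 4, 5, 8, 9, 10, 11}
|A + B| = 9

A + B = {-6, -5, -4, 4, 5, 8, 9, 10, 11}


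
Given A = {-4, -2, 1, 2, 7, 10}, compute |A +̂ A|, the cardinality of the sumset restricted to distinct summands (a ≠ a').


Restricted sumset: A +̂ A = {a + a' : a ∈ A, a' ∈ A, a ≠ a'}.
Equivalently, take A + A and drop any sum 2a that is achievable ONLY as a + a for a ∈ A (i.e. sums representable only with equal summands).
Enumerate pairs (a, a') with a < a' (symmetric, so each unordered pair gives one sum; this covers all a ≠ a'):
  -4 + -2 = -6
  -4 + 1 = -3
  -4 + 2 = -2
  -4 + 7 = 3
  -4 + 10 = 6
  -2 + 1 = -1
  -2 + 2 = 0
  -2 + 7 = 5
  -2 + 10 = 8
  1 + 2 = 3
  1 + 7 = 8
  1 + 10 = 11
  2 + 7 = 9
  2 + 10 = 12
  7 + 10 = 17
Collected distinct sums: {-6, -3, -2, -1, 0, 3, 5, 6, 8, 9, 11, 12, 17}
|A +̂ A| = 13
(Reference bound: |A +̂ A| ≥ 2|A| - 3 for |A| ≥ 2, with |A| = 6 giving ≥ 9.)

|A +̂ A| = 13


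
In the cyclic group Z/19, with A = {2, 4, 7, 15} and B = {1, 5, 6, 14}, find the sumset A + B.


Work in Z/19Z: reduce every sum a + b modulo 19.
Enumerate all 16 pairs:
a = 2: 2+1=3, 2+5=7, 2+6=8, 2+14=16
a = 4: 4+1=5, 4+5=9, 4+6=10, 4+14=18
a = 7: 7+1=8, 7+5=12, 7+6=13, 7+14=2
a = 15: 15+1=16, 15+5=1, 15+6=2, 15+14=10
Distinct residues collected: {1, 2, 3, 5, 7, 8, 9, 10, 12, 13, 16, 18}
|A + B| = 12 (out of 19 total residues).

A + B = {1, 2, 3, 5, 7, 8, 9, 10, 12, 13, 16, 18}


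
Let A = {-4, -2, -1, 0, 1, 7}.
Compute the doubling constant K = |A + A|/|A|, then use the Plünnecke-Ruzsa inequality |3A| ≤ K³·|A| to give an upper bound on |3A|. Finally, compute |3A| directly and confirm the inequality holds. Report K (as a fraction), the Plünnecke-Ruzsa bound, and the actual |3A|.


|A| = 6.
Step 1: Compute A + A by enumerating all 36 pairs.
A + A = {-8, -6, -5, -4, -3, -2, -1, 0, 1, 2, 3, 5, 6, 7, 8, 14}, so |A + A| = 16.
Step 2: Doubling constant K = |A + A|/|A| = 16/6 = 16/6 ≈ 2.6667.
Step 3: Plünnecke-Ruzsa gives |3A| ≤ K³·|A| = (2.6667)³ · 6 ≈ 113.7778.
Step 4: Compute 3A = A + A + A directly by enumerating all triples (a,b,c) ∈ A³; |3A| = 27.
Step 5: Check 27 ≤ 113.7778? Yes ✓.

K = 16/6, Plünnecke-Ruzsa bound K³|A| ≈ 113.7778, |3A| = 27, inequality holds.


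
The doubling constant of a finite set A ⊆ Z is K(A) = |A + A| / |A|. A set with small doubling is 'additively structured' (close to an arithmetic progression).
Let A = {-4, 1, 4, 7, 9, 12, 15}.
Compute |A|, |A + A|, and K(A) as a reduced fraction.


|A| = 7.
Compute A + A by enumerating all 49 pairs.
A + A = {-8, -3, 0, 2, 3, 5, 8, 10, 11, 13, 14, 16, 18, 19, 21, 22, 24, 27, 30}, so |A + A| = 19.
K = |A + A| / |A| = 19/7 (already in lowest terms) ≈ 2.7143.
Reference: AP of size 7 gives K = 13/7 ≈ 1.8571; a fully generic set of size 7 gives K ≈ 4.0000.

|A| = 7, |A + A| = 19, K = 19/7.


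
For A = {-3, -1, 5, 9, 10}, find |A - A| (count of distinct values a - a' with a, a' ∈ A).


A - A = {a - a' : a, a' ∈ A}; |A| = 5.
Bounds: 2|A|-1 ≤ |A - A| ≤ |A|² - |A| + 1, i.e. 9 ≤ |A - A| ≤ 21.
Note: 0 ∈ A - A always (from a - a). The set is symmetric: if d ∈ A - A then -d ∈ A - A.
Enumerate nonzero differences d = a - a' with a > a' (then include -d):
Positive differences: {1, 2, 4, 5, 6, 8, 10, 11, 12, 13}
Full difference set: {0} ∪ (positive diffs) ∪ (negative diffs).
|A - A| = 1 + 2·10 = 21 (matches direct enumeration: 21).

|A - A| = 21


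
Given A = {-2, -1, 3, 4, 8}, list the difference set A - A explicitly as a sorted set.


A - A = {a - a' : a, a' ∈ A}.
Compute a - a' for each ordered pair (a, a'):
a = -2: -2--2=0, -2--1=-1, -2-3=-5, -2-4=-6, -2-8=-10
a = -1: -1--2=1, -1--1=0, -1-3=-4, -1-4=-5, -1-8=-9
a = 3: 3--2=5, 3--1=4, 3-3=0, 3-4=-1, 3-8=-5
a = 4: 4--2=6, 4--1=5, 4-3=1, 4-4=0, 4-8=-4
a = 8: 8--2=10, 8--1=9, 8-3=5, 8-4=4, 8-8=0
Collecting distinct values (and noting 0 appears from a-a):
A - A = {-10, -9, -6, -5, -4, -1, 0, 1, 4, 5, 6, 9, 10}
|A - A| = 13

A - A = {-10, -9, -6, -5, -4, -1, 0, 1, 4, 5, 6, 9, 10}


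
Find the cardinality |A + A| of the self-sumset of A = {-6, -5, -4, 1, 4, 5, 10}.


A + A = {a + a' : a, a' ∈ A}; |A| = 7.
General bounds: 2|A| - 1 ≤ |A + A| ≤ |A|(|A|+1)/2, i.e. 13 ≤ |A + A| ≤ 28.
Lower bound 2|A|-1 is attained iff A is an arithmetic progression.
Enumerate sums a + a' for a ≤ a' (symmetric, so this suffices):
a = -6: -6+-6=-12, -6+-5=-11, -6+-4=-10, -6+1=-5, -6+4=-2, -6+5=-1, -6+10=4
a = -5: -5+-5=-10, -5+-4=-9, -5+1=-4, -5+4=-1, -5+5=0, -5+10=5
a = -4: -4+-4=-8, -4+1=-3, -4+4=0, -4+5=1, -4+10=6
a = 1: 1+1=2, 1+4=5, 1+5=6, 1+10=11
a = 4: 4+4=8, 4+5=9, 4+10=14
a = 5: 5+5=10, 5+10=15
a = 10: 10+10=20
Distinct sums: {-12, -11, -10, -9, -8, -5, -4, -3, -2, -1, 0, 1, 2, 4, 5, 6, 8, 9, 10, 11, 14, 15, 20}
|A + A| = 23

|A + A| = 23


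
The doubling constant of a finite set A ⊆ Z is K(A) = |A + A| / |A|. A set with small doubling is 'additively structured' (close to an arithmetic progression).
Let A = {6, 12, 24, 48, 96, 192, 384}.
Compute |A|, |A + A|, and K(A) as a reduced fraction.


|A| = 7.
Compute A + A by enumerating all 49 pairs.
A + A = {12, 18, 24, 30, 36, 48, 54, 60, 72, 96, 102, 108, 120, 144, 192, 198, 204, 216, 240, 288, 384, 390, 396, 408, 432, 480, 576, 768}, so |A + A| = 28.
K = |A + A| / |A| = 28/7 = 4/1 ≈ 4.0000.
Reference: AP of size 7 gives K = 13/7 ≈ 1.8571; a fully generic set of size 7 gives K ≈ 4.0000.

|A| = 7, |A + A| = 28, K = 28/7 = 4/1.


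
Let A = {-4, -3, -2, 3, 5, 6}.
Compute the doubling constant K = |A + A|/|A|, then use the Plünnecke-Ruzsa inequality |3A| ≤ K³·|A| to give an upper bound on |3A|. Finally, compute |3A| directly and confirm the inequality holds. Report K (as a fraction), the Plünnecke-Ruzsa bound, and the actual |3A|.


|A| = 6.
Step 1: Compute A + A by enumerating all 36 pairs.
A + A = {-8, -7, -6, -5, -4, -1, 0, 1, 2, 3, 4, 6, 8, 9, 10, 11, 12}, so |A + A| = 17.
Step 2: Doubling constant K = |A + A|/|A| = 17/6 = 17/6 ≈ 2.8333.
Step 3: Plünnecke-Ruzsa gives |3A| ≤ K³·|A| = (2.8333)³ · 6 ≈ 136.4722.
Step 4: Compute 3A = A + A + A directly by enumerating all triples (a,b,c) ∈ A³; |3A| = 31.
Step 5: Check 31 ≤ 136.4722? Yes ✓.

K = 17/6, Plünnecke-Ruzsa bound K³|A| ≈ 136.4722, |3A| = 31, inequality holds.


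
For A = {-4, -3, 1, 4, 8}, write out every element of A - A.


A - A = {a - a' : a, a' ∈ A}.
Compute a - a' for each ordered pair (a, a'):
a = -4: -4--4=0, -4--3=-1, -4-1=-5, -4-4=-8, -4-8=-12
a = -3: -3--4=1, -3--3=0, -3-1=-4, -3-4=-7, -3-8=-11
a = 1: 1--4=5, 1--3=4, 1-1=0, 1-4=-3, 1-8=-7
a = 4: 4--4=8, 4--3=7, 4-1=3, 4-4=0, 4-8=-4
a = 8: 8--4=12, 8--3=11, 8-1=7, 8-4=4, 8-8=0
Collecting distinct values (and noting 0 appears from a-a):
A - A = {-12, -11, -8, -7, -5, -4, -3, -1, 0, 1, 3, 4, 5, 7, 8, 11, 12}
|A - A| = 17

A - A = {-12, -11, -8, -7, -5, -4, -3, -1, 0, 1, 3, 4, 5, 7, 8, 11, 12}


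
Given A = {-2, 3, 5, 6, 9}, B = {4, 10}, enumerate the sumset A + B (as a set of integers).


A + B = {a + b : a ∈ A, b ∈ B}.
Enumerate all |A|·|B| = 5·2 = 10 pairs (a, b) and collect distinct sums.
a = -2: -2+4=2, -2+10=8
a = 3: 3+4=7, 3+10=13
a = 5: 5+4=9, 5+10=15
a = 6: 6+4=10, 6+10=16
a = 9: 9+4=13, 9+10=19
Collecting distinct sums: A + B = {2, 7, 8, 9, 10, 13, 15, 16, 19}
|A + B| = 9

A + B = {2, 7, 8, 9, 10, 13, 15, 16, 19}


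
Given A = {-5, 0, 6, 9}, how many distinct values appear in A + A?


A + A = {a + a' : a, a' ∈ A}; |A| = 4.
General bounds: 2|A| - 1 ≤ |A + A| ≤ |A|(|A|+1)/2, i.e. 7 ≤ |A + A| ≤ 10.
Lower bound 2|A|-1 is attained iff A is an arithmetic progression.
Enumerate sums a + a' for a ≤ a' (symmetric, so this suffices):
a = -5: -5+-5=-10, -5+0=-5, -5+6=1, -5+9=4
a = 0: 0+0=0, 0+6=6, 0+9=9
a = 6: 6+6=12, 6+9=15
a = 9: 9+9=18
Distinct sums: {-10, -5, 0, 1, 4, 6, 9, 12, 15, 18}
|A + A| = 10

|A + A| = 10


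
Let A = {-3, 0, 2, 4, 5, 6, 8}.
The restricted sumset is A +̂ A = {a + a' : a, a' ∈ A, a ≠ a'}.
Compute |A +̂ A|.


Restricted sumset: A +̂ A = {a + a' : a ∈ A, a' ∈ A, a ≠ a'}.
Equivalently, take A + A and drop any sum 2a that is achievable ONLY as a + a for a ∈ A (i.e. sums representable only with equal summands).
Enumerate pairs (a, a') with a < a' (symmetric, so each unordered pair gives one sum; this covers all a ≠ a'):
  -3 + 0 = -3
  -3 + 2 = -1
  -3 + 4 = 1
  -3 + 5 = 2
  -3 + 6 = 3
  -3 + 8 = 5
  0 + 2 = 2
  0 + 4 = 4
  0 + 5 = 5
  0 + 6 = 6
  0 + 8 = 8
  2 + 4 = 6
  2 + 5 = 7
  2 + 6 = 8
  2 + 8 = 10
  4 + 5 = 9
  4 + 6 = 10
  4 + 8 = 12
  5 + 6 = 11
  5 + 8 = 13
  6 + 8 = 14
Collected distinct sums: {-3, -1, 1, 2, 3, 4, 5, 6, 7, 8, 9, 10, 11, 12, 13, 14}
|A +̂ A| = 16
(Reference bound: |A +̂ A| ≥ 2|A| - 3 for |A| ≥ 2, with |A| = 7 giving ≥ 11.)

|A +̂ A| = 16


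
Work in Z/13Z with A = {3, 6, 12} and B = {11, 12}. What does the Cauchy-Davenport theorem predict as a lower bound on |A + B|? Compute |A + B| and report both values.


Cauchy-Davenport: |A + B| ≥ min(p, |A| + |B| - 1) for A, B nonempty in Z/pZ.
|A| = 3, |B| = 2, p = 13.
CD lower bound = min(13, 3 + 2 - 1) = min(13, 4) = 4.
Compute A + B mod 13 directly:
a = 3: 3+11=1, 3+12=2
a = 6: 6+11=4, 6+12=5
a = 12: 12+11=10, 12+12=11
A + B = {1, 2, 4, 5, 10, 11}, so |A + B| = 6.
Verify: 6 ≥ 4? Yes ✓.

CD lower bound = 4, actual |A + B| = 6.


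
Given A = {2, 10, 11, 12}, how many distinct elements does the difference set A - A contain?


A - A = {a - a' : a, a' ∈ A}; |A| = 4.
Bounds: 2|A|-1 ≤ |A - A| ≤ |A|² - |A| + 1, i.e. 7 ≤ |A - A| ≤ 13.
Note: 0 ∈ A - A always (from a - a). The set is symmetric: if d ∈ A - A then -d ∈ A - A.
Enumerate nonzero differences d = a - a' with a > a' (then include -d):
Positive differences: {1, 2, 8, 9, 10}
Full difference set: {0} ∪ (positive diffs) ∪ (negative diffs).
|A - A| = 1 + 2·5 = 11 (matches direct enumeration: 11).

|A - A| = 11


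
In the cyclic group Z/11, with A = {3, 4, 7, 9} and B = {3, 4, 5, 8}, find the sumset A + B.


Work in Z/11Z: reduce every sum a + b modulo 11.
Enumerate all 16 pairs:
a = 3: 3+3=6, 3+4=7, 3+5=8, 3+8=0
a = 4: 4+3=7, 4+4=8, 4+5=9, 4+8=1
a = 7: 7+3=10, 7+4=0, 7+5=1, 7+8=4
a = 9: 9+3=1, 9+4=2, 9+5=3, 9+8=6
Distinct residues collected: {0, 1, 2, 3, 4, 6, 7, 8, 9, 10}
|A + B| = 10 (out of 11 total residues).

A + B = {0, 1, 2, 3, 4, 6, 7, 8, 9, 10}


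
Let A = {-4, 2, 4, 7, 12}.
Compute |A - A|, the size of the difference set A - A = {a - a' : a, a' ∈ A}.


A - A = {a - a' : a, a' ∈ A}; |A| = 5.
Bounds: 2|A|-1 ≤ |A - A| ≤ |A|² - |A| + 1, i.e. 9 ≤ |A - A| ≤ 21.
Note: 0 ∈ A - A always (from a - a). The set is symmetric: if d ∈ A - A then -d ∈ A - A.
Enumerate nonzero differences d = a - a' with a > a' (then include -d):
Positive differences: {2, 3, 5, 6, 8, 10, 11, 16}
Full difference set: {0} ∪ (positive diffs) ∪ (negative diffs).
|A - A| = 1 + 2·8 = 17 (matches direct enumeration: 17).

|A - A| = 17


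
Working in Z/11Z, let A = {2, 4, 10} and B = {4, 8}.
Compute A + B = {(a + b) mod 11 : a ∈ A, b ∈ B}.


Work in Z/11Z: reduce every sum a + b modulo 11.
Enumerate all 6 pairs:
a = 2: 2+4=6, 2+8=10
a = 4: 4+4=8, 4+8=1
a = 10: 10+4=3, 10+8=7
Distinct residues collected: {1, 3, 6, 7, 8, 10}
|A + B| = 6 (out of 11 total residues).

A + B = {1, 3, 6, 7, 8, 10}


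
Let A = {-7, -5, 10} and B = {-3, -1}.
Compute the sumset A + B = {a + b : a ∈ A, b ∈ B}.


A + B = {a + b : a ∈ A, b ∈ B}.
Enumerate all |A|·|B| = 3·2 = 6 pairs (a, b) and collect distinct sums.
a = -7: -7+-3=-10, -7+-1=-8
a = -5: -5+-3=-8, -5+-1=-6
a = 10: 10+-3=7, 10+-1=9
Collecting distinct sums: A + B = {-10, -8, -6, 7, 9}
|A + B| = 5

A + B = {-10, -8, -6, 7, 9}


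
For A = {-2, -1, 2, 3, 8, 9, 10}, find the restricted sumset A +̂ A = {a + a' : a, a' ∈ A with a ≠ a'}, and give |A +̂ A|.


Restricted sumset: A +̂ A = {a + a' : a ∈ A, a' ∈ A, a ≠ a'}.
Equivalently, take A + A and drop any sum 2a that is achievable ONLY as a + a for a ∈ A (i.e. sums representable only with equal summands).
Enumerate pairs (a, a') with a < a' (symmetric, so each unordered pair gives one sum; this covers all a ≠ a'):
  -2 + -1 = -3
  -2 + 2 = 0
  -2 + 3 = 1
  -2 + 8 = 6
  -2 + 9 = 7
  -2 + 10 = 8
  -1 + 2 = 1
  -1 + 3 = 2
  -1 + 8 = 7
  -1 + 9 = 8
  -1 + 10 = 9
  2 + 3 = 5
  2 + 8 = 10
  2 + 9 = 11
  2 + 10 = 12
  3 + 8 = 11
  3 + 9 = 12
  3 + 10 = 13
  8 + 9 = 17
  8 + 10 = 18
  9 + 10 = 19
Collected distinct sums: {-3, 0, 1, 2, 5, 6, 7, 8, 9, 10, 11, 12, 13, 17, 18, 19}
|A +̂ A| = 16
(Reference bound: |A +̂ A| ≥ 2|A| - 3 for |A| ≥ 2, with |A| = 7 giving ≥ 11.)

|A +̂ A| = 16


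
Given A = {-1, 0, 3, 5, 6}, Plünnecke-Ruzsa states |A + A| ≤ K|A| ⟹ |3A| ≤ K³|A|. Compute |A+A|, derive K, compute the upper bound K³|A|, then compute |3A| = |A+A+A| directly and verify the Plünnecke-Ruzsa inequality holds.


|A| = 5.
Step 1: Compute A + A by enumerating all 25 pairs.
A + A = {-2, -1, 0, 2, 3, 4, 5, 6, 8, 9, 10, 11, 12}, so |A + A| = 13.
Step 2: Doubling constant K = |A + A|/|A| = 13/5 = 13/5 ≈ 2.6000.
Step 3: Plünnecke-Ruzsa gives |3A| ≤ K³·|A| = (2.6000)³ · 5 ≈ 87.8800.
Step 4: Compute 3A = A + A + A directly by enumerating all triples (a,b,c) ∈ A³; |3A| = 22.
Step 5: Check 22 ≤ 87.8800? Yes ✓.

K = 13/5, Plünnecke-Ruzsa bound K³|A| ≈ 87.8800, |3A| = 22, inequality holds.


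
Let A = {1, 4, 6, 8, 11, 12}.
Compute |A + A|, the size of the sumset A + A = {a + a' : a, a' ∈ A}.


A + A = {a + a' : a, a' ∈ A}; |A| = 6.
General bounds: 2|A| - 1 ≤ |A + A| ≤ |A|(|A|+1)/2, i.e. 11 ≤ |A + A| ≤ 21.
Lower bound 2|A|-1 is attained iff A is an arithmetic progression.
Enumerate sums a + a' for a ≤ a' (symmetric, so this suffices):
a = 1: 1+1=2, 1+4=5, 1+6=7, 1+8=9, 1+11=12, 1+12=13
a = 4: 4+4=8, 4+6=10, 4+8=12, 4+11=15, 4+12=16
a = 6: 6+6=12, 6+8=14, 6+11=17, 6+12=18
a = 8: 8+8=16, 8+11=19, 8+12=20
a = 11: 11+11=22, 11+12=23
a = 12: 12+12=24
Distinct sums: {2, 5, 7, 8, 9, 10, 12, 13, 14, 15, 16, 17, 18, 19, 20, 22, 23, 24}
|A + A| = 18

|A + A| = 18


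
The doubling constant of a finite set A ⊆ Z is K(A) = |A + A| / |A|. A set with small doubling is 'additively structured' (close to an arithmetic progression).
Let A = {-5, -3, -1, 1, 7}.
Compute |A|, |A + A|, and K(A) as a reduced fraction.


|A| = 5.
Compute A + A by enumerating all 25 pairs.
A + A = {-10, -8, -6, -4, -2, 0, 2, 4, 6, 8, 14}, so |A + A| = 11.
K = |A + A| / |A| = 11/5 (already in lowest terms) ≈ 2.2000.
Reference: AP of size 5 gives K = 9/5 ≈ 1.8000; a fully generic set of size 5 gives K ≈ 3.0000.

|A| = 5, |A + A| = 11, K = 11/5.


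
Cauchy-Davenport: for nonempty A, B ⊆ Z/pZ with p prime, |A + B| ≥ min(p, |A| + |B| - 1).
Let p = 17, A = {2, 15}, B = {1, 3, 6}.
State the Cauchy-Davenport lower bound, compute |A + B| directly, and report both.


Cauchy-Davenport: |A + B| ≥ min(p, |A| + |B| - 1) for A, B nonempty in Z/pZ.
|A| = 2, |B| = 3, p = 17.
CD lower bound = min(17, 2 + 3 - 1) = min(17, 4) = 4.
Compute A + B mod 17 directly:
a = 2: 2+1=3, 2+3=5, 2+6=8
a = 15: 15+1=16, 15+3=1, 15+6=4
A + B = {1, 3, 4, 5, 8, 16}, so |A + B| = 6.
Verify: 6 ≥ 4? Yes ✓.

CD lower bound = 4, actual |A + B| = 6.


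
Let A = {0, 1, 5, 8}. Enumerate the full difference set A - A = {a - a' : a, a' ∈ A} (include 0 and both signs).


A - A = {a - a' : a, a' ∈ A}.
Compute a - a' for each ordered pair (a, a'):
a = 0: 0-0=0, 0-1=-1, 0-5=-5, 0-8=-8
a = 1: 1-0=1, 1-1=0, 1-5=-4, 1-8=-7
a = 5: 5-0=5, 5-1=4, 5-5=0, 5-8=-3
a = 8: 8-0=8, 8-1=7, 8-5=3, 8-8=0
Collecting distinct values (and noting 0 appears from a-a):
A - A = {-8, -7, -5, -4, -3, -1, 0, 1, 3, 4, 5, 7, 8}
|A - A| = 13

A - A = {-8, -7, -5, -4, -3, -1, 0, 1, 3, 4, 5, 7, 8}


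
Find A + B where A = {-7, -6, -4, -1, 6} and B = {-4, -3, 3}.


A + B = {a + b : a ∈ A, b ∈ B}.
Enumerate all |A|·|B| = 5·3 = 15 pairs (a, b) and collect distinct sums.
a = -7: -7+-4=-11, -7+-3=-10, -7+3=-4
a = -6: -6+-4=-10, -6+-3=-9, -6+3=-3
a = -4: -4+-4=-8, -4+-3=-7, -4+3=-1
a = -1: -1+-4=-5, -1+-3=-4, -1+3=2
a = 6: 6+-4=2, 6+-3=3, 6+3=9
Collecting distinct sums: A + B = {-11, -10, -9, -8, -7, -5, -4, -3, -1, 2, 3, 9}
|A + B| = 12

A + B = {-11, -10, -9, -8, -7, -5, -4, -3, -1, 2, 3, 9}


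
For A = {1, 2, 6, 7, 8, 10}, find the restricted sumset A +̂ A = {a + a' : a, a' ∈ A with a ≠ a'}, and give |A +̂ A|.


Restricted sumset: A +̂ A = {a + a' : a ∈ A, a' ∈ A, a ≠ a'}.
Equivalently, take A + A and drop any sum 2a that is achievable ONLY as a + a for a ∈ A (i.e. sums representable only with equal summands).
Enumerate pairs (a, a') with a < a' (symmetric, so each unordered pair gives one sum; this covers all a ≠ a'):
  1 + 2 = 3
  1 + 6 = 7
  1 + 7 = 8
  1 + 8 = 9
  1 + 10 = 11
  2 + 6 = 8
  2 + 7 = 9
  2 + 8 = 10
  2 + 10 = 12
  6 + 7 = 13
  6 + 8 = 14
  6 + 10 = 16
  7 + 8 = 15
  7 + 10 = 17
  8 + 10 = 18
Collected distinct sums: {3, 7, 8, 9, 10, 11, 12, 13, 14, 15, 16, 17, 18}
|A +̂ A| = 13
(Reference bound: |A +̂ A| ≥ 2|A| - 3 for |A| ≥ 2, with |A| = 6 giving ≥ 9.)

|A +̂ A| = 13


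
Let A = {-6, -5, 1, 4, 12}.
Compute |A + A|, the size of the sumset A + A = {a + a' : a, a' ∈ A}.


A + A = {a + a' : a, a' ∈ A}; |A| = 5.
General bounds: 2|A| - 1 ≤ |A + A| ≤ |A|(|A|+1)/2, i.e. 9 ≤ |A + A| ≤ 15.
Lower bound 2|A|-1 is attained iff A is an arithmetic progression.
Enumerate sums a + a' for a ≤ a' (symmetric, so this suffices):
a = -6: -6+-6=-12, -6+-5=-11, -6+1=-5, -6+4=-2, -6+12=6
a = -5: -5+-5=-10, -5+1=-4, -5+4=-1, -5+12=7
a = 1: 1+1=2, 1+4=5, 1+12=13
a = 4: 4+4=8, 4+12=16
a = 12: 12+12=24
Distinct sums: {-12, -11, -10, -5, -4, -2, -1, 2, 5, 6, 7, 8, 13, 16, 24}
|A + A| = 15

|A + A| = 15


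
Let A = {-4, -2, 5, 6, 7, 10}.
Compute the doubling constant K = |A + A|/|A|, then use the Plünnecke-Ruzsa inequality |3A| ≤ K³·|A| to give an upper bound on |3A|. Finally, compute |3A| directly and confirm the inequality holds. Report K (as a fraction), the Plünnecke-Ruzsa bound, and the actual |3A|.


|A| = 6.
Step 1: Compute A + A by enumerating all 36 pairs.
A + A = {-8, -6, -4, 1, 2, 3, 4, 5, 6, 8, 10, 11, 12, 13, 14, 15, 16, 17, 20}, so |A + A| = 19.
Step 2: Doubling constant K = |A + A|/|A| = 19/6 = 19/6 ≈ 3.1667.
Step 3: Plünnecke-Ruzsa gives |3A| ≤ K³·|A| = (3.1667)³ · 6 ≈ 190.5278.
Step 4: Compute 3A = A + A + A directly by enumerating all triples (a,b,c) ∈ A³; |3A| = 35.
Step 5: Check 35 ≤ 190.5278? Yes ✓.

K = 19/6, Plünnecke-Ruzsa bound K³|A| ≈ 190.5278, |3A| = 35, inequality holds.


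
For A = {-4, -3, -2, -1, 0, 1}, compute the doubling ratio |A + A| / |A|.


|A| = 6.
Compute A + A by enumerating all 36 pairs.
A + A = {-8, -7, -6, -5, -4, -3, -2, -1, 0, 1, 2}, so |A + A| = 11.
K = |A + A| / |A| = 11/6 (already in lowest terms) ≈ 1.8333.
Reference: AP of size 6 gives K = 11/6 ≈ 1.8333; a fully generic set of size 6 gives K ≈ 3.5000.

|A| = 6, |A + A| = 11, K = 11/6.


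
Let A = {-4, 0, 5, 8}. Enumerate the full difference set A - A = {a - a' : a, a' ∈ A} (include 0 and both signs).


A - A = {a - a' : a, a' ∈ A}.
Compute a - a' for each ordered pair (a, a'):
a = -4: -4--4=0, -4-0=-4, -4-5=-9, -4-8=-12
a = 0: 0--4=4, 0-0=0, 0-5=-5, 0-8=-8
a = 5: 5--4=9, 5-0=5, 5-5=0, 5-8=-3
a = 8: 8--4=12, 8-0=8, 8-5=3, 8-8=0
Collecting distinct values (and noting 0 appears from a-a):
A - A = {-12, -9, -8, -5, -4, -3, 0, 3, 4, 5, 8, 9, 12}
|A - A| = 13

A - A = {-12, -9, -8, -5, -4, -3, 0, 3, 4, 5, 8, 9, 12}


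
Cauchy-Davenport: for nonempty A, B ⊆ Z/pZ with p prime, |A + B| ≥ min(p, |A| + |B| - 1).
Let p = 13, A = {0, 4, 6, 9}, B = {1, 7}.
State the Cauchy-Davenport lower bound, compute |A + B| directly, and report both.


Cauchy-Davenport: |A + B| ≥ min(p, |A| + |B| - 1) for A, B nonempty in Z/pZ.
|A| = 4, |B| = 2, p = 13.
CD lower bound = min(13, 4 + 2 - 1) = min(13, 5) = 5.
Compute A + B mod 13 directly:
a = 0: 0+1=1, 0+7=7
a = 4: 4+1=5, 4+7=11
a = 6: 6+1=7, 6+7=0
a = 9: 9+1=10, 9+7=3
A + B = {0, 1, 3, 5, 7, 10, 11}, so |A + B| = 7.
Verify: 7 ≥ 5? Yes ✓.

CD lower bound = 5, actual |A + B| = 7.


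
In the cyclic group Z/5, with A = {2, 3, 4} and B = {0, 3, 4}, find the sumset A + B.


Work in Z/5Z: reduce every sum a + b modulo 5.
Enumerate all 9 pairs:
a = 2: 2+0=2, 2+3=0, 2+4=1
a = 3: 3+0=3, 3+3=1, 3+4=2
a = 4: 4+0=4, 4+3=2, 4+4=3
Distinct residues collected: {0, 1, 2, 3, 4}
|A + B| = 5 (out of 5 total residues).

A + B = {0, 1, 2, 3, 4}


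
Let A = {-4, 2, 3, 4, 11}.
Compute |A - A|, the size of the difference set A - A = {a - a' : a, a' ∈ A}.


A - A = {a - a' : a, a' ∈ A}; |A| = 5.
Bounds: 2|A|-1 ≤ |A - A| ≤ |A|² - |A| + 1, i.e. 9 ≤ |A - A| ≤ 21.
Note: 0 ∈ A - A always (from a - a). The set is symmetric: if d ∈ A - A then -d ∈ A - A.
Enumerate nonzero differences d = a - a' with a > a' (then include -d):
Positive differences: {1, 2, 6, 7, 8, 9, 15}
Full difference set: {0} ∪ (positive diffs) ∪ (negative diffs).
|A - A| = 1 + 2·7 = 15 (matches direct enumeration: 15).

|A - A| = 15


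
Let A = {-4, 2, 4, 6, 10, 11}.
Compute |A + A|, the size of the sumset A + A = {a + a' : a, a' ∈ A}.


A + A = {a + a' : a, a' ∈ A}; |A| = 6.
General bounds: 2|A| - 1 ≤ |A + A| ≤ |A|(|A|+1)/2, i.e. 11 ≤ |A + A| ≤ 21.
Lower bound 2|A|-1 is attained iff A is an arithmetic progression.
Enumerate sums a + a' for a ≤ a' (symmetric, so this suffices):
a = -4: -4+-4=-8, -4+2=-2, -4+4=0, -4+6=2, -4+10=6, -4+11=7
a = 2: 2+2=4, 2+4=6, 2+6=8, 2+10=12, 2+11=13
a = 4: 4+4=8, 4+6=10, 4+10=14, 4+11=15
a = 6: 6+6=12, 6+10=16, 6+11=17
a = 10: 10+10=20, 10+11=21
a = 11: 11+11=22
Distinct sums: {-8, -2, 0, 2, 4, 6, 7, 8, 10, 12, 13, 14, 15, 16, 17, 20, 21, 22}
|A + A| = 18

|A + A| = 18


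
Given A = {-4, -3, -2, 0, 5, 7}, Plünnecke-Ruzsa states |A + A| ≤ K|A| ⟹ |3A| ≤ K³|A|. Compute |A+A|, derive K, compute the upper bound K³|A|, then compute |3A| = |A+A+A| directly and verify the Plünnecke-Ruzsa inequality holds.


|A| = 6.
Step 1: Compute A + A by enumerating all 36 pairs.
A + A = {-8, -7, -6, -5, -4, -3, -2, 0, 1, 2, 3, 4, 5, 7, 10, 12, 14}, so |A + A| = 17.
Step 2: Doubling constant K = |A + A|/|A| = 17/6 = 17/6 ≈ 2.8333.
Step 3: Plünnecke-Ruzsa gives |3A| ≤ K³·|A| = (2.8333)³ · 6 ≈ 136.4722.
Step 4: Compute 3A = A + A + A directly by enumerating all triples (a,b,c) ∈ A³; |3A| = 30.
Step 5: Check 30 ≤ 136.4722? Yes ✓.

K = 17/6, Plünnecke-Ruzsa bound K³|A| ≈ 136.4722, |3A| = 30, inequality holds.


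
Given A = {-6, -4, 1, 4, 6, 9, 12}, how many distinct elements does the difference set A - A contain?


A - A = {a - a' : a, a' ∈ A}; |A| = 7.
Bounds: 2|A|-1 ≤ |A - A| ≤ |A|² - |A| + 1, i.e. 13 ≤ |A - A| ≤ 43.
Note: 0 ∈ A - A always (from a - a). The set is symmetric: if d ∈ A - A then -d ∈ A - A.
Enumerate nonzero differences d = a - a' with a > a' (then include -d):
Positive differences: {2, 3, 5, 6, 7, 8, 10, 11, 12, 13, 15, 16, 18}
Full difference set: {0} ∪ (positive diffs) ∪ (negative diffs).
|A - A| = 1 + 2·13 = 27 (matches direct enumeration: 27).

|A - A| = 27


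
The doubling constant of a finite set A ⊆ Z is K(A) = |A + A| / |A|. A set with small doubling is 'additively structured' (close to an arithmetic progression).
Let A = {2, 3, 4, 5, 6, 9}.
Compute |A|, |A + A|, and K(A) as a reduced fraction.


|A| = 6.
Compute A + A by enumerating all 36 pairs.
A + A = {4, 5, 6, 7, 8, 9, 10, 11, 12, 13, 14, 15, 18}, so |A + A| = 13.
K = |A + A| / |A| = 13/6 (already in lowest terms) ≈ 2.1667.
Reference: AP of size 6 gives K = 11/6 ≈ 1.8333; a fully generic set of size 6 gives K ≈ 3.5000.

|A| = 6, |A + A| = 13, K = 13/6.


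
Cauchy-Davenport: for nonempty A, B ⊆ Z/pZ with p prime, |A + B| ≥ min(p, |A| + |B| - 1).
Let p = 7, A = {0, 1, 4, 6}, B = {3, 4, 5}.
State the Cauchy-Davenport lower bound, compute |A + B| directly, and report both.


Cauchy-Davenport: |A + B| ≥ min(p, |A| + |B| - 1) for A, B nonempty in Z/pZ.
|A| = 4, |B| = 3, p = 7.
CD lower bound = min(7, 4 + 3 - 1) = min(7, 6) = 6.
Compute A + B mod 7 directly:
a = 0: 0+3=3, 0+4=4, 0+5=5
a = 1: 1+3=4, 1+4=5, 1+5=6
a = 4: 4+3=0, 4+4=1, 4+5=2
a = 6: 6+3=2, 6+4=3, 6+5=4
A + B = {0, 1, 2, 3, 4, 5, 6}, so |A + B| = 7.
Verify: 7 ≥ 6? Yes ✓.

CD lower bound = 6, actual |A + B| = 7.


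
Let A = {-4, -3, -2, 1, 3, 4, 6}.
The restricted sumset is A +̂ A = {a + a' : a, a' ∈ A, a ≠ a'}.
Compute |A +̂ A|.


Restricted sumset: A +̂ A = {a + a' : a ∈ A, a' ∈ A, a ≠ a'}.
Equivalently, take A + A and drop any sum 2a that is achievable ONLY as a + a for a ∈ A (i.e. sums representable only with equal summands).
Enumerate pairs (a, a') with a < a' (symmetric, so each unordered pair gives one sum; this covers all a ≠ a'):
  -4 + -3 = -7
  -4 + -2 = -6
  -4 + 1 = -3
  -4 + 3 = -1
  -4 + 4 = 0
  -4 + 6 = 2
  -3 + -2 = -5
  -3 + 1 = -2
  -3 + 3 = 0
  -3 + 4 = 1
  -3 + 6 = 3
  -2 + 1 = -1
  -2 + 3 = 1
  -2 + 4 = 2
  -2 + 6 = 4
  1 + 3 = 4
  1 + 4 = 5
  1 + 6 = 7
  3 + 4 = 7
  3 + 6 = 9
  4 + 6 = 10
Collected distinct sums: {-7, -6, -5, -3, -2, -1, 0, 1, 2, 3, 4, 5, 7, 9, 10}
|A +̂ A| = 15
(Reference bound: |A +̂ A| ≥ 2|A| - 3 for |A| ≥ 2, with |A| = 7 giving ≥ 11.)

|A +̂ A| = 15


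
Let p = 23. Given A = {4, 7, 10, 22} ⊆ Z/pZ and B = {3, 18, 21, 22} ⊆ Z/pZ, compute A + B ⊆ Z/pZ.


Work in Z/23Z: reduce every sum a + b modulo 23.
Enumerate all 16 pairs:
a = 4: 4+3=7, 4+18=22, 4+21=2, 4+22=3
a = 7: 7+3=10, 7+18=2, 7+21=5, 7+22=6
a = 10: 10+3=13, 10+18=5, 10+21=8, 10+22=9
a = 22: 22+3=2, 22+18=17, 22+21=20, 22+22=21
Distinct residues collected: {2, 3, 5, 6, 7, 8, 9, 10, 13, 17, 20, 21, 22}
|A + B| = 13 (out of 23 total residues).

A + B = {2, 3, 5, 6, 7, 8, 9, 10, 13, 17, 20, 21, 22}


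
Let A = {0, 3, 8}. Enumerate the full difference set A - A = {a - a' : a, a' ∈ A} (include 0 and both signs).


A - A = {a - a' : a, a' ∈ A}.
Compute a - a' for each ordered pair (a, a'):
a = 0: 0-0=0, 0-3=-3, 0-8=-8
a = 3: 3-0=3, 3-3=0, 3-8=-5
a = 8: 8-0=8, 8-3=5, 8-8=0
Collecting distinct values (and noting 0 appears from a-a):
A - A = {-8, -5, -3, 0, 3, 5, 8}
|A - A| = 7

A - A = {-8, -5, -3, 0, 3, 5, 8}


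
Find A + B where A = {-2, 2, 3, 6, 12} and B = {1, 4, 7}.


A + B = {a + b : a ∈ A, b ∈ B}.
Enumerate all |A|·|B| = 5·3 = 15 pairs (a, b) and collect distinct sums.
a = -2: -2+1=-1, -2+4=2, -2+7=5
a = 2: 2+1=3, 2+4=6, 2+7=9
a = 3: 3+1=4, 3+4=7, 3+7=10
a = 6: 6+1=7, 6+4=10, 6+7=13
a = 12: 12+1=13, 12+4=16, 12+7=19
Collecting distinct sums: A + B = {-1, 2, 3, 4, 5, 6, 7, 9, 10, 13, 16, 19}
|A + B| = 12

A + B = {-1, 2, 3, 4, 5, 6, 7, 9, 10, 13, 16, 19}


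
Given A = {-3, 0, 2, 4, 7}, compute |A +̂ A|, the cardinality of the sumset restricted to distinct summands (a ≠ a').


Restricted sumset: A +̂ A = {a + a' : a ∈ A, a' ∈ A, a ≠ a'}.
Equivalently, take A + A and drop any sum 2a that is achievable ONLY as a + a for a ∈ A (i.e. sums representable only with equal summands).
Enumerate pairs (a, a') with a < a' (symmetric, so each unordered pair gives one sum; this covers all a ≠ a'):
  -3 + 0 = -3
  -3 + 2 = -1
  -3 + 4 = 1
  -3 + 7 = 4
  0 + 2 = 2
  0 + 4 = 4
  0 + 7 = 7
  2 + 4 = 6
  2 + 7 = 9
  4 + 7 = 11
Collected distinct sums: {-3, -1, 1, 2, 4, 6, 7, 9, 11}
|A +̂ A| = 9
(Reference bound: |A +̂ A| ≥ 2|A| - 3 for |A| ≥ 2, with |A| = 5 giving ≥ 7.)

|A +̂ A| = 9


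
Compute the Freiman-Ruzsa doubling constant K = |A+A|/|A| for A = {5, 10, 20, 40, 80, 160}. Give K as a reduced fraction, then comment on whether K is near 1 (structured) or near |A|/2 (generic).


|A| = 6.
Compute A + A by enumerating all 36 pairs.
A + A = {10, 15, 20, 25, 30, 40, 45, 50, 60, 80, 85, 90, 100, 120, 160, 165, 170, 180, 200, 240, 320}, so |A + A| = 21.
K = |A + A| / |A| = 21/6 = 7/2 ≈ 3.5000.
Reference: AP of size 6 gives K = 11/6 ≈ 1.8333; a fully generic set of size 6 gives K ≈ 3.5000.

|A| = 6, |A + A| = 21, K = 21/6 = 7/2.


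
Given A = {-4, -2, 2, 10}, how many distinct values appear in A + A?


A + A = {a + a' : a, a' ∈ A}; |A| = 4.
General bounds: 2|A| - 1 ≤ |A + A| ≤ |A|(|A|+1)/2, i.e. 7 ≤ |A + A| ≤ 10.
Lower bound 2|A|-1 is attained iff A is an arithmetic progression.
Enumerate sums a + a' for a ≤ a' (symmetric, so this suffices):
a = -4: -4+-4=-8, -4+-2=-6, -4+2=-2, -4+10=6
a = -2: -2+-2=-4, -2+2=0, -2+10=8
a = 2: 2+2=4, 2+10=12
a = 10: 10+10=20
Distinct sums: {-8, -6, -4, -2, 0, 4, 6, 8, 12, 20}
|A + A| = 10

|A + A| = 10


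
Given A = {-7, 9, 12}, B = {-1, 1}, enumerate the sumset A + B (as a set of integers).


A + B = {a + b : a ∈ A, b ∈ B}.
Enumerate all |A|·|B| = 3·2 = 6 pairs (a, b) and collect distinct sums.
a = -7: -7+-1=-8, -7+1=-6
a = 9: 9+-1=8, 9+1=10
a = 12: 12+-1=11, 12+1=13
Collecting distinct sums: A + B = {-8, -6, 8, 10, 11, 13}
|A + B| = 6

A + B = {-8, -6, 8, 10, 11, 13}


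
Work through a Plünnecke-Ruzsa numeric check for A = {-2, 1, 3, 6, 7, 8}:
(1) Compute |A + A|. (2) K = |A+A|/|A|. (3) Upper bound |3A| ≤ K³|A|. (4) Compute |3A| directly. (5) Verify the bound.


|A| = 6.
Step 1: Compute A + A by enumerating all 36 pairs.
A + A = {-4, -1, 1, 2, 4, 5, 6, 7, 8, 9, 10, 11, 12, 13, 14, 15, 16}, so |A + A| = 17.
Step 2: Doubling constant K = |A + A|/|A| = 17/6 = 17/6 ≈ 2.8333.
Step 3: Plünnecke-Ruzsa gives |3A| ≤ K³·|A| = (2.8333)³ · 6 ≈ 136.4722.
Step 4: Compute 3A = A + A + A directly by enumerating all triples (a,b,c) ∈ A³; |3A| = 27.
Step 5: Check 27 ≤ 136.4722? Yes ✓.

K = 17/6, Plünnecke-Ruzsa bound K³|A| ≈ 136.4722, |3A| = 27, inequality holds.


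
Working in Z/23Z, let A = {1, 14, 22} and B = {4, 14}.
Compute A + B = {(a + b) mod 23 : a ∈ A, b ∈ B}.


Work in Z/23Z: reduce every sum a + b modulo 23.
Enumerate all 6 pairs:
a = 1: 1+4=5, 1+14=15
a = 14: 14+4=18, 14+14=5
a = 22: 22+4=3, 22+14=13
Distinct residues collected: {3, 5, 13, 15, 18}
|A + B| = 5 (out of 23 total residues).

A + B = {3, 5, 13, 15, 18}
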